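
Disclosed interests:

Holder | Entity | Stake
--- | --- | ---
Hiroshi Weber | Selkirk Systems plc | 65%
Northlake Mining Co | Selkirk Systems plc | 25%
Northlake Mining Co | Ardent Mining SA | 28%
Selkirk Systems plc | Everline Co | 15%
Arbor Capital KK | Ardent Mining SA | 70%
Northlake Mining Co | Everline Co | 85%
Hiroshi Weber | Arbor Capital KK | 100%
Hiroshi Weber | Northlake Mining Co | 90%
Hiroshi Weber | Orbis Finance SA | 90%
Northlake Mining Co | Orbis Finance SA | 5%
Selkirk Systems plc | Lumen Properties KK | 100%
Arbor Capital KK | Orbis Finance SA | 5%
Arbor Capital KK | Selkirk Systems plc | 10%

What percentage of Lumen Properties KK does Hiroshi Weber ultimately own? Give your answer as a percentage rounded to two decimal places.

Hiroshi reaches Lumen along 3 paths.
Via Arbor → Selkirk: 100% × 10% × 100% = 10%.
Via Northlake → Selkirk: 90% × 25% × 100% = 22.5%.
Via Selkirk: 65% × 100% = 65%.
Total: 10% + 22.5% + 65% = 97.5%.
Rounded: 97.50%.

97.50%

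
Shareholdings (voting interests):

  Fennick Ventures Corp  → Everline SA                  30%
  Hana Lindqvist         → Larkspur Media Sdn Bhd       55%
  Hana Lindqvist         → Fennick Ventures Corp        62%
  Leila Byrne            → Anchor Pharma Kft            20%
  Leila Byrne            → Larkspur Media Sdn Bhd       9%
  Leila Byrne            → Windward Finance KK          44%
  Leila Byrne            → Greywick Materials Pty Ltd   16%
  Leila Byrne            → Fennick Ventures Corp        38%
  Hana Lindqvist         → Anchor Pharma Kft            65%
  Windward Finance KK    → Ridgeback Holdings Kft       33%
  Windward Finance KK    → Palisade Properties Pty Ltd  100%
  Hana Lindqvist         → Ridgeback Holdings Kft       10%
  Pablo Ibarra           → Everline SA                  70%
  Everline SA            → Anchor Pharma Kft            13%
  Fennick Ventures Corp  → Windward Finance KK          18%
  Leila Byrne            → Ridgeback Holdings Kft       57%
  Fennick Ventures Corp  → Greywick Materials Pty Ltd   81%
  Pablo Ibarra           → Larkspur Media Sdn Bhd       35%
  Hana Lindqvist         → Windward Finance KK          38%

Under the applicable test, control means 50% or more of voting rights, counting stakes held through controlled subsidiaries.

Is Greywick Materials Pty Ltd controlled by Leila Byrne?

Leila holds 57% of Ridgeback, so Leila controls Ridgeback.
In Greywick, Leila's side holds only 16%, not ≥ 50%.
So Leila does not control Greywick.

No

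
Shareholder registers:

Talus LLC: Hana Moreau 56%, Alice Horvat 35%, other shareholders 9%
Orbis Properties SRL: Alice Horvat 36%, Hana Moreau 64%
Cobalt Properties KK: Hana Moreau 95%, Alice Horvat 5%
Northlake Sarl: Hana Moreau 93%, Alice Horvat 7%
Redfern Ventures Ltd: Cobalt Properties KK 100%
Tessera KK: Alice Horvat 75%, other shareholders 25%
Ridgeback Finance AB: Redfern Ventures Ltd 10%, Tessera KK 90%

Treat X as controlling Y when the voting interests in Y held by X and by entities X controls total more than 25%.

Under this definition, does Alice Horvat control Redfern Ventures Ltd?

No

Alice holds 35% of Talus, so Alice controls Talus.
Alice holds 36% of Orbis, so Alice controls Orbis.
Alice holds 75% of Tessera, so Alice controls Tessera.
Tessera holds 90% of Ridgeback, so Alice controls Ridgeback.
Neither Alice nor any entity Alice controls holds any voting interest in Redfern.
So Alice does not control Redfern.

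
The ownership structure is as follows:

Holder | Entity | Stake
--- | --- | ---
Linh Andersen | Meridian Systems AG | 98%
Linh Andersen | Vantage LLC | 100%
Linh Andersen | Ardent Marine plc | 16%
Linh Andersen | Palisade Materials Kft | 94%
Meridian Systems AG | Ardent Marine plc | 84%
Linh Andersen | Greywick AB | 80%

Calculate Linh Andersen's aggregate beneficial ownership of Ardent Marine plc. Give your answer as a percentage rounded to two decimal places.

98.32%

Linh reaches Ardent along 2 paths.
Direct stake: 16% = 16%.
Via Meridian: 98% × 84% = 82.32%.
Total: 16% + 82.32% = 98.32%.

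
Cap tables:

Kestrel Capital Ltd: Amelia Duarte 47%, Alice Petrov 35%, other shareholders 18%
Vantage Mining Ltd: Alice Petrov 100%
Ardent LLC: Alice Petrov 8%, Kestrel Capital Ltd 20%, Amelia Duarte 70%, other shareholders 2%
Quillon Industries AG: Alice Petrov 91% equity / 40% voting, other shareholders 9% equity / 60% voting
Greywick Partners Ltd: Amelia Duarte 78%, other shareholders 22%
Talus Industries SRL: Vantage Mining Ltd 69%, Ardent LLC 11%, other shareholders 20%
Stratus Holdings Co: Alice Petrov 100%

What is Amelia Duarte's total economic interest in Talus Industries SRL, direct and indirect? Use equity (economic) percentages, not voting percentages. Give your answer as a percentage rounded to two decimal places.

8.73%

Amelia reaches Talus along 2 paths.
Via Kestrel → Ardent: 47% × 20% × 11% = 1.034%.
Via Ardent: 70% × 11% = 7.7%.
Total: 1.034% + 7.7% = 8.734%.
Rounded: 8.73%.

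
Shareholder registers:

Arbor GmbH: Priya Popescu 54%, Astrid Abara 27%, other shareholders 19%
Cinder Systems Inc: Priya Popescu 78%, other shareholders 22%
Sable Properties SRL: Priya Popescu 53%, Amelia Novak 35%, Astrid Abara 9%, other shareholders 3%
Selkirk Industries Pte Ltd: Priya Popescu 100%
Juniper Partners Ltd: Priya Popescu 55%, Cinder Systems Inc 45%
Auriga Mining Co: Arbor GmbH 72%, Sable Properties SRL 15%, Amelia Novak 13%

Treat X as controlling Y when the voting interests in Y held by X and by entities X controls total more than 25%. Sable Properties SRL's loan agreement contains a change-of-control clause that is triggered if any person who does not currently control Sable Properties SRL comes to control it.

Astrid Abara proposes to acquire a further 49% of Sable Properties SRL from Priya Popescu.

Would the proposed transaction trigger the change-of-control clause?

The purchase adds only to Astrid's holdings (Priya's stake shrinks), so Astrid is the only person who could newly come to control Sable.
Astrid holds 27% of Arbor, so Astrid controls Arbor.
Arbor holds 72% of Auriga, so Astrid controls Auriga.
In Sable, Astrid's side holds only 9%, not > 25%.
So before the transaction, Astrid does not control Sable.
After the purchase, Astrid's direct stake in Sable rises to 9% + 49% = 58%, and Priya's stake falls to 4%.
Astrid holds 58% of Sable, so Astrid controls Sable.
Astrid did not control Sable before and does after, so the clause is triggered.

Yes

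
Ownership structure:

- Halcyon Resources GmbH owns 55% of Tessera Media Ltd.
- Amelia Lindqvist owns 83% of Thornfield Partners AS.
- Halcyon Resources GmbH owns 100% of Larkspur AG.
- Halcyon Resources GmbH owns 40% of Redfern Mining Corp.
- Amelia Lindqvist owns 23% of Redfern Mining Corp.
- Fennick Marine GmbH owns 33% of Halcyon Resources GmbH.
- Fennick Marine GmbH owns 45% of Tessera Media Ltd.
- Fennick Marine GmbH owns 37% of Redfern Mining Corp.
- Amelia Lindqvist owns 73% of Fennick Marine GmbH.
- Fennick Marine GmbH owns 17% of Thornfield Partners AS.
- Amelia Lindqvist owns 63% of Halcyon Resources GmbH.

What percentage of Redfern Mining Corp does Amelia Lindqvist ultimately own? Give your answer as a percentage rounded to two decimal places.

84.85%

Amelia reaches Redfern along 4 paths.
Direct stake: 23% = 23%.
Via Fennick: 73% × 37% = 27.01%.
Via Fennick → Halcyon: 73% × 33% × 40% = 9.636%.
Via Halcyon: 63% × 40% = 25.2%.
Total: 23% + 27.01% + 9.636% + 25.2% = 84.846%.
Rounded: 84.85%.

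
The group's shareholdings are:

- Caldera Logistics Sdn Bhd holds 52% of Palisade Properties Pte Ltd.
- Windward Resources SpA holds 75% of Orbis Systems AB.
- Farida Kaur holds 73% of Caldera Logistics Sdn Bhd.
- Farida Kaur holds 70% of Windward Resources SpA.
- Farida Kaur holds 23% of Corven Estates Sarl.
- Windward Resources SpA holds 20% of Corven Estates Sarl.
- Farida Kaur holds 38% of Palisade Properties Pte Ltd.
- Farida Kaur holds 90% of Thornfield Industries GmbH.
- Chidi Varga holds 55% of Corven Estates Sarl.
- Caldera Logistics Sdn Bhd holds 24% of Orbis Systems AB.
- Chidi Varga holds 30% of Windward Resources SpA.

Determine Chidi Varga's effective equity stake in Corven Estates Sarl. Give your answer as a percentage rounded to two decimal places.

61.00%

Chidi reaches Corven along 2 paths.
Direct stake: 55% = 55%.
Via Windward: 30% × 20% = 6%.
Total: 55% + 6% = 61%.
Rounded: 61.00%.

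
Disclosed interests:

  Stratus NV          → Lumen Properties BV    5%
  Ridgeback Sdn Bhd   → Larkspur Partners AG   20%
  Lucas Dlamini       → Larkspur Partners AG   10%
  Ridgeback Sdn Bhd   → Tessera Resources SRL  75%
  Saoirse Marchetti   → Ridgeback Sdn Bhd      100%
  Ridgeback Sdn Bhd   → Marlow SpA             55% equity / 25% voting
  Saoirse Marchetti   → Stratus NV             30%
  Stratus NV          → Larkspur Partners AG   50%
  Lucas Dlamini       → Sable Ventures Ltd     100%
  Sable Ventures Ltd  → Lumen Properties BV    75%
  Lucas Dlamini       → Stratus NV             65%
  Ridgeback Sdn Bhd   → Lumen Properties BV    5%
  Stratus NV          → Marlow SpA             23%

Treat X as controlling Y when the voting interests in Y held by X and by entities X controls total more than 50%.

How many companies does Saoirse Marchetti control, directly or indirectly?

Saoirse holds 100% of Ridgeback, so Saoirse controls Ridgeback.
Ridgeback holds 75% of Tessera, so Saoirse controls Tessera.
No other company's threshold is met.
Saoirse controls 2 companies.

2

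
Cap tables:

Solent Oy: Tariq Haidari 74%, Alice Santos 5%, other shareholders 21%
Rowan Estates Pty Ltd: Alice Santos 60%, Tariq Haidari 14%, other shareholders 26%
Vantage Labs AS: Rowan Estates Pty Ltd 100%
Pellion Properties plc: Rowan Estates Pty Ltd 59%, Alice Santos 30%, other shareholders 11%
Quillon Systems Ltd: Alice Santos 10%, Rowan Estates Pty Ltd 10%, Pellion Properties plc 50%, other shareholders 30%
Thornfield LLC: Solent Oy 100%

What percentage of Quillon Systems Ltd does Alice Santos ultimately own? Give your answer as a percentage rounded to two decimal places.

Alice reaches Quillon along 4 paths.
Direct stake: 10% = 10%.
Via Rowan: 60% × 10% = 6%.
Via Rowan → Pellion: 60% × 59% × 50% = 17.7%.
Via Pellion: 30% × 50% = 15%.
Total: 10% + 6% + 17.7% + 15% = 48.7%.
Rounded: 48.70%.

48.70%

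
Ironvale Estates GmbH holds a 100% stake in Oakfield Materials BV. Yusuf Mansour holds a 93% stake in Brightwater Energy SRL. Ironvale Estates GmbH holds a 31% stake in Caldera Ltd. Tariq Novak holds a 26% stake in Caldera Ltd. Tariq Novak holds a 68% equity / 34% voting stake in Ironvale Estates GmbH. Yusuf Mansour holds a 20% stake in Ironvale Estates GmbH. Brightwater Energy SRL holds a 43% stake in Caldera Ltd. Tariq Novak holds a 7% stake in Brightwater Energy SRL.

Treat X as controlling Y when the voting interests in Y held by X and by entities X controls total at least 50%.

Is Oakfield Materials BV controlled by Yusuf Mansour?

Yusuf holds 93% of Brightwater, so Yusuf controls Brightwater.
Neither Yusuf nor any entity Yusuf controls holds any voting interest in Oakfield.
So Yusuf does not control Oakfield.

No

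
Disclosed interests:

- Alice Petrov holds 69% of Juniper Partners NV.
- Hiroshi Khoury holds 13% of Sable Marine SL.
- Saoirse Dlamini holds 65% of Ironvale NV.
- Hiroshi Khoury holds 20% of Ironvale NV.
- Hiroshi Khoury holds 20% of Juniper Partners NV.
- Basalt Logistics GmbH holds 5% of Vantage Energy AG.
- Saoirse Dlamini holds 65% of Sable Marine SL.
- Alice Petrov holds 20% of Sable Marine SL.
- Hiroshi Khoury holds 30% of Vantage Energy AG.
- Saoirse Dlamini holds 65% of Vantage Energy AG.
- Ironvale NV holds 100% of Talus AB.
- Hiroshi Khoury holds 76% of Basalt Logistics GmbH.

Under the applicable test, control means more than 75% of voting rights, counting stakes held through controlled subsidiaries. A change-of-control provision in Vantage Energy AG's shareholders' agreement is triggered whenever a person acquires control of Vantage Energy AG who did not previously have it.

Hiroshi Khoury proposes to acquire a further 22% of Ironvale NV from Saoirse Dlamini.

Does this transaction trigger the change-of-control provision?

The purchase adds only to Hiroshi's holdings (Saoirse's stake shrinks), so Hiroshi is the only person who could newly come to control Vantage.
Hiroshi holds 76% of Basalt, so Hiroshi controls Basalt.
In Vantage, Hiroshi's side holds only 30% + 5% = 35%, not > 75%.
So before the transaction, Hiroshi does not control Vantage.
After the purchase, Hiroshi's direct stake in Ironvale rises to 20% + 22% = 42%, and Saoirse's stake falls to 43%.
Hiroshi's side now holds 42% of Ironvale, not > 75%, so Hiroshi still does not control Ironvale.
After the transaction, Hiroshi's side holds 30% + 5% = 35% of Vantage, not > 75%, so Hiroshi still does not control Vantage.
No new person acquires control, so the clause is not triggered.

No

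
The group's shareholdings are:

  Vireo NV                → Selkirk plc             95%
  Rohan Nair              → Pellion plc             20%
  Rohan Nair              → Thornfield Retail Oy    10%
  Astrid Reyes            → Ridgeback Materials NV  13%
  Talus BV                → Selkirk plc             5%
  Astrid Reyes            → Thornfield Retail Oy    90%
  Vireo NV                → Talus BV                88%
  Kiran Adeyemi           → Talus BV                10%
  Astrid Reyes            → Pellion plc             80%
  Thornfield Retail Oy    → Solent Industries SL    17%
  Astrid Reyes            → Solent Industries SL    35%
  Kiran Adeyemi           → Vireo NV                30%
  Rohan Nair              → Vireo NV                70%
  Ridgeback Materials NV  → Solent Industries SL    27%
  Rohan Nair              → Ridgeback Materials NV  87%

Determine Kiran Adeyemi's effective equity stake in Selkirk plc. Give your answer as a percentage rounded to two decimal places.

Kiran reaches Selkirk along 3 paths.
Via Vireo: 30% × 95% = 28.5%.
Via Vireo → Talus: 30% × 88% × 5% = 1.32%.
Via Talus: 10% × 5% = 0.5%.
Total: 28.5% + 1.32% + 0.5% = 30.32%.

30.32%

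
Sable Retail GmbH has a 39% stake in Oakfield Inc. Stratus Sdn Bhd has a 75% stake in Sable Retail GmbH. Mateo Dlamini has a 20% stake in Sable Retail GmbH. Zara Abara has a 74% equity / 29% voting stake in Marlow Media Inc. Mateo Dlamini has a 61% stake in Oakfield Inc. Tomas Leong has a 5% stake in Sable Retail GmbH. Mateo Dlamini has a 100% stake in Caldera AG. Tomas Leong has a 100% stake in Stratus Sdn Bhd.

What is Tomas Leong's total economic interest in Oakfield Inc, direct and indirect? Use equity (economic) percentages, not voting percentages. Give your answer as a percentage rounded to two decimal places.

Tomas reaches Oakfield along 2 paths.
Via Stratus → Sable: 100% × 75% × 39% = 29.25%.
Via Sable: 5% × 39% = 1.95%.
Total: 29.25% + 1.95% = 31.2%.
Rounded: 31.20%.

31.20%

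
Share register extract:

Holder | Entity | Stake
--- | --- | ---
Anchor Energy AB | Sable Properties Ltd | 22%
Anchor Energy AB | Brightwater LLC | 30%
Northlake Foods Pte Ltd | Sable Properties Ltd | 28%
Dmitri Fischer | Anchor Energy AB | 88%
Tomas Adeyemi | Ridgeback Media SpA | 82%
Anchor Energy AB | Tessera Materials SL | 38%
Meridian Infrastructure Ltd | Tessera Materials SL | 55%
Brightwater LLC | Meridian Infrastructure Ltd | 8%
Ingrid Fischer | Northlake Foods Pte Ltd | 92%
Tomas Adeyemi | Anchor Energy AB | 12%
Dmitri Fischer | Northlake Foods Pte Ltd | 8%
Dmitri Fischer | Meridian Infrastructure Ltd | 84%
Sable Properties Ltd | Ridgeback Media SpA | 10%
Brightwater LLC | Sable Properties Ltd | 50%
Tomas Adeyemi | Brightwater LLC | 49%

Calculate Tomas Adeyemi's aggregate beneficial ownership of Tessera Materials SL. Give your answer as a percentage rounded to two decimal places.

Tomas reaches Tessera along 3 paths.
Via Anchor: 12% × 38% = 4.56%.
Via Brightwater → Meridian: 49% × 8% × 55% = 2.156%.
Via Anchor → Brightwater → Meridian: 12% × 30% × 8% × 55% = 0.1584%.
Total: 4.56% + 2.156% + 0.1584% = 6.8744%.
Rounded: 6.87%.

6.87%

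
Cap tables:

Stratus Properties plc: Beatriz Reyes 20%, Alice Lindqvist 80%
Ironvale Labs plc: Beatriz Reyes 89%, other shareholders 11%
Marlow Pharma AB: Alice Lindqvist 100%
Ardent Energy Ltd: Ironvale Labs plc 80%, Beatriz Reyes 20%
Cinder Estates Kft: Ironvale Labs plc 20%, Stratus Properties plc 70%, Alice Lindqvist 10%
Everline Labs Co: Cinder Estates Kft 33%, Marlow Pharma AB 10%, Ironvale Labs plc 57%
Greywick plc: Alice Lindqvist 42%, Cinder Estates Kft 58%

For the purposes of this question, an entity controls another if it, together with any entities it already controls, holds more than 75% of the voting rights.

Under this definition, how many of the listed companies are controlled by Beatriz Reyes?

Beatriz holds 89% of Ironvale, so Beatriz controls Ironvale.
Ironvale and Beatriz together hold 80% + 20% = 100% of Ardent, so Beatriz controls Ardent.
No other company's threshold is met.
Beatriz controls 2 companies.

2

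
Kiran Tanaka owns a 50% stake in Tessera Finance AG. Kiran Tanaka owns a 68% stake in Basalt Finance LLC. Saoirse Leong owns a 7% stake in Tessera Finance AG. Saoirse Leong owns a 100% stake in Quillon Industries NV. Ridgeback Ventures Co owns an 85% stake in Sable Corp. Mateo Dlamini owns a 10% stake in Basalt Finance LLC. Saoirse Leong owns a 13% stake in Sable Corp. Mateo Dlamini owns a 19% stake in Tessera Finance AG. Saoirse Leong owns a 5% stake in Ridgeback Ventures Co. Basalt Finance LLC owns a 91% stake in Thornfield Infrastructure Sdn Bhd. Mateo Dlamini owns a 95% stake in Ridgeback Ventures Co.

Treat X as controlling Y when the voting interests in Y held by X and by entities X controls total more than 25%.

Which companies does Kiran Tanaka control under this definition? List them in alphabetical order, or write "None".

Basalt Finance LLC, Tessera Finance AG, Thornfield Infrastructure Sdn Bhd

Kiran holds 68% of Basalt, so Kiran controls Basalt.
Kiran holds 50% of Tessera, so Kiran controls Tessera.
Basalt holds 91% of Thornfield, so Kiran controls Thornfield.
No other company's threshold is met.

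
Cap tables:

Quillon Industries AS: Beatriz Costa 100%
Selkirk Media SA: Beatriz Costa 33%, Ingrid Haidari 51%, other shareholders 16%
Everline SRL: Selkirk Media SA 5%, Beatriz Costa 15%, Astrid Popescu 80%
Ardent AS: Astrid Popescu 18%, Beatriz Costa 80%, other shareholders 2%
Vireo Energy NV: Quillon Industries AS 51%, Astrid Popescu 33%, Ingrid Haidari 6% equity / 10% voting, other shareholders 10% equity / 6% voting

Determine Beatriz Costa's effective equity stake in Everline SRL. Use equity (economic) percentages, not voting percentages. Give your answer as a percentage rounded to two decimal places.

Beatriz reaches Everline along 2 paths.
Via Selkirk: 33% × 5% = 1.65%.
Direct stake: 15% = 15%.
Total: 1.65% + 15% = 16.65%.

16.65%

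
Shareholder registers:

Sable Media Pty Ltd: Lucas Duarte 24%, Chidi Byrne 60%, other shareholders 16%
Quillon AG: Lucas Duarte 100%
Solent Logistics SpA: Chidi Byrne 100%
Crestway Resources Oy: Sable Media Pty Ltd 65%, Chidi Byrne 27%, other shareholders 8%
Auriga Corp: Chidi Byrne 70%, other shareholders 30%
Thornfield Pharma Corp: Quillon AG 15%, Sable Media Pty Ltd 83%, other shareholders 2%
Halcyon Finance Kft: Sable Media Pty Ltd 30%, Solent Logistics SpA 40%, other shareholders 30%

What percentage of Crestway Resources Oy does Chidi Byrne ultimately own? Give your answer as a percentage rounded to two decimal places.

66.00%

Chidi reaches Crestway along 2 paths.
Via Sable: 60% × 65% = 39%.
Direct stake: 27% = 27%.
Total: 39% + 27% = 66%.
Rounded: 66.00%.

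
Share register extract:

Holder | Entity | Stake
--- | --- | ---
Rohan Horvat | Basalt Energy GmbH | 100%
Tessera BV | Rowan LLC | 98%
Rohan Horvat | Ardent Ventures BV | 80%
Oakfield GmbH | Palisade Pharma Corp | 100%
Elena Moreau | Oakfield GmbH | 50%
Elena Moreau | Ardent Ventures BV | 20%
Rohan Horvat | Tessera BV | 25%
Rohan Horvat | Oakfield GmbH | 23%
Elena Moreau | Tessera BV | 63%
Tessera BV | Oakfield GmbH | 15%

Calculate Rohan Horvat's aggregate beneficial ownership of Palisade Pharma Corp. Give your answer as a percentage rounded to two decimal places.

26.75%

Rohan reaches Palisade along 2 paths.
Via Tessera → Oakfield: 25% × 15% × 100% = 3.75%.
Via Oakfield: 23% × 100% = 23%.
Total: 3.75% + 23% = 26.75%.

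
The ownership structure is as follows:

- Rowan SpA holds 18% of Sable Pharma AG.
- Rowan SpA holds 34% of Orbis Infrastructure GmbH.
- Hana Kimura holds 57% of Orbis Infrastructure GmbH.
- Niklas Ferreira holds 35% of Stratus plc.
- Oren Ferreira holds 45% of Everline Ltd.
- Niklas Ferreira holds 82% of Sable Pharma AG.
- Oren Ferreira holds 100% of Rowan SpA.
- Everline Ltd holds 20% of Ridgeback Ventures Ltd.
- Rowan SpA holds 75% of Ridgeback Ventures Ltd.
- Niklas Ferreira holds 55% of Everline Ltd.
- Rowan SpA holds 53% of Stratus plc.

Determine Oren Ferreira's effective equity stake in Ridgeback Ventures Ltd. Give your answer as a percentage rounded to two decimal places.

84.00%

Oren reaches Ridgeback along 2 paths.
Via Rowan: 100% × 75% = 75%.
Via Everline: 45% × 20% = 9%.
Total: 75% + 9% = 84%.
Rounded: 84.00%.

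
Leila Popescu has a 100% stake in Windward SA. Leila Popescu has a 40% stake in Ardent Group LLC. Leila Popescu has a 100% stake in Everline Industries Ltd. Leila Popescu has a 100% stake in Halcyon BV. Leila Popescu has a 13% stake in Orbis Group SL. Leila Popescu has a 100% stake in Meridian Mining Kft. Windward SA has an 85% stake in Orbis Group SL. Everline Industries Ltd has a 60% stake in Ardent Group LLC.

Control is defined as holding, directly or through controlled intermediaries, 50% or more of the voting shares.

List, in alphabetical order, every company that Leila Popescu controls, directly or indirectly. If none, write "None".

Leila holds 100% of Everline, so Leila controls Everline.
Leila holds 100% of Windward, so Leila controls Windward.
Leila holds 100% of Meridian, so Leila controls Meridian.
Leila holds 100% of Halcyon, so Leila controls Halcyon.
Windward and Leila together hold 85% + 13% = 98% of Orbis, so Leila controls Orbis.
Everline and Leila together hold 60% + 40% = 100% of Ardent, so Leila controls Ardent.

Ardent Group LLC, Everline Industries Ltd, Halcyon BV, Meridian Mining Kft, Orbis Group SL, Windward SA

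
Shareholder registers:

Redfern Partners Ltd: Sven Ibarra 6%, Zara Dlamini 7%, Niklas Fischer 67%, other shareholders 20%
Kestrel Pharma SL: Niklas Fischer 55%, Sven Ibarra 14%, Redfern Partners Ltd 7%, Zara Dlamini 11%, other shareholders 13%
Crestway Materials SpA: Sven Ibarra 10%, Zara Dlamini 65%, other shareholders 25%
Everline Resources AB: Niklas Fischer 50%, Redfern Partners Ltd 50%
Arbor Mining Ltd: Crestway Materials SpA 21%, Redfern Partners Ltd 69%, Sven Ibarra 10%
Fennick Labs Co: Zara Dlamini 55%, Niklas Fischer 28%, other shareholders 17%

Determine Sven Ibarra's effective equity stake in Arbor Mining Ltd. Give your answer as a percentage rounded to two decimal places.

16.24%

Sven reaches Arbor along 3 paths.
Via Crestway: 10% × 21% = 2.1%.
Via Redfern: 6% × 69% = 4.14%.
Direct stake: 10% = 10%.
Total: 2.1% + 4.14% + 10% = 16.24%.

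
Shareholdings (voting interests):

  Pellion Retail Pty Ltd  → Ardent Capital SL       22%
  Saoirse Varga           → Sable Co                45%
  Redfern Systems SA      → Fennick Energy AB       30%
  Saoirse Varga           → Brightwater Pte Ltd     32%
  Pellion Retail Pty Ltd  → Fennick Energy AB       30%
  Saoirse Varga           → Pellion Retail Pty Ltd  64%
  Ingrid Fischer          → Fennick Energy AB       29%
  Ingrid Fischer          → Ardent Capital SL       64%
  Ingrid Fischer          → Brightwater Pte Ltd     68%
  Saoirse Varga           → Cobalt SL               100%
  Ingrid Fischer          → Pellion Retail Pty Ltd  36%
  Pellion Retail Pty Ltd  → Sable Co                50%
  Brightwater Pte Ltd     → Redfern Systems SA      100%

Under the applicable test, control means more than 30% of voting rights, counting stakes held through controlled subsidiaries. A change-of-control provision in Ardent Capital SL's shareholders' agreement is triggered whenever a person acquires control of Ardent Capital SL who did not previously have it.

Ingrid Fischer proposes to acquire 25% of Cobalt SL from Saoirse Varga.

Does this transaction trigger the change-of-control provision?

The purchase adds only to Ingrid's holdings (Saoirse's stake shrinks), so Ingrid is the only person who could newly come to control Ardent.
Ingrid holds 36% of Pellion, so Ingrid controls Pellion.
Pellion and Ingrid together hold 22% + 64% = 86% of Ardent, so Ingrid controls Ardent.
So Ingrid already controls Ardent before the transaction.
After the purchase, Ingrid holds 25% of Cobalt directly, and Saoirse's stake falls to 75%.
Ingrid controlled Ardent already, so this is not a new person acquiring control; every other person's position is unchanged or reduced.
No new person acquires control, so the clause is not triggered.

No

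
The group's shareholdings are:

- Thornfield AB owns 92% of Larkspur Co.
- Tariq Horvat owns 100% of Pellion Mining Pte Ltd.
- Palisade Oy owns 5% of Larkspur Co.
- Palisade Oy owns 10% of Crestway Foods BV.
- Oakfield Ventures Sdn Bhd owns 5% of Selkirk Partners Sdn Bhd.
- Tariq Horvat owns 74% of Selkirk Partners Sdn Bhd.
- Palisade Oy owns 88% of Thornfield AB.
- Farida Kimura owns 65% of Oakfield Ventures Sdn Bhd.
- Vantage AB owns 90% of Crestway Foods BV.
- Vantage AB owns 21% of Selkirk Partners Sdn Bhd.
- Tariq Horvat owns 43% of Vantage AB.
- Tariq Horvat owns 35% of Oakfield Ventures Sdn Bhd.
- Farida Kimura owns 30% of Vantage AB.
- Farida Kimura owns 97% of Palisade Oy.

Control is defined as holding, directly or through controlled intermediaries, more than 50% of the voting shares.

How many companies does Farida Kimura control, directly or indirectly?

Farida holds 65% of Oakfield, so Farida controls Oakfield.
Farida holds 97% of Palisade, so Farida controls Palisade.
Palisade holds 88% of Thornfield, so Farida controls Thornfield.
Palisade and Thornfield together hold 5% + 92% = 97% of Larkspur, so Farida controls Larkspur.
No other company's threshold is met.
Farida controls 4 companies.

4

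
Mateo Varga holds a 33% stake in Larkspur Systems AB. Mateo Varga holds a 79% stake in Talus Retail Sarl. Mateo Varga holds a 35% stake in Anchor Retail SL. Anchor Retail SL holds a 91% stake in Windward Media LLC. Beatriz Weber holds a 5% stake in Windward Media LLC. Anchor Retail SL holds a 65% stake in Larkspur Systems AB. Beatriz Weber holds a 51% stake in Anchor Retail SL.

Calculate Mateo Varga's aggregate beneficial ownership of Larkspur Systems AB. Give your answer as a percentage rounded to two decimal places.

55.75%

Mateo reaches Larkspur along 2 paths.
Via Anchor: 35% × 65% = 22.75%.
Direct stake: 33% = 33%.
Total: 22.75% + 33% = 55.75%.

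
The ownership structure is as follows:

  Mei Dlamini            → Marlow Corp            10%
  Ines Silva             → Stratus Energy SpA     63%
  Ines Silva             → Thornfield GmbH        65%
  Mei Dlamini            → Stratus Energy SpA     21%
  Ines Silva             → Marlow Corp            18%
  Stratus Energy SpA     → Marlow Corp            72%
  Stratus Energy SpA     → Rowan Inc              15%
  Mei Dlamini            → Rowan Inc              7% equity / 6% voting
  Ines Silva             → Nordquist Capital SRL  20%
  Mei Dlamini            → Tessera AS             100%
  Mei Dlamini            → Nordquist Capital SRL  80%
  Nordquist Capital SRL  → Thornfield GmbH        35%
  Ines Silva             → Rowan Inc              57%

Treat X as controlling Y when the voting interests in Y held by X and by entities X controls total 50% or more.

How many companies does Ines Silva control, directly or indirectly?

Ines holds 63% of Stratus, so Ines controls Stratus.
Stratus and Ines together hold 15% + 57% = 72% of Rowan, so Ines controls Rowan.
Stratus and Ines together hold 72% + 18% = 90% of Marlow, so Ines controls Marlow.
Ines holds 65% of Thornfield, so Ines controls Thornfield.
No other company's threshold is met.
Ines controls 4 companies.

4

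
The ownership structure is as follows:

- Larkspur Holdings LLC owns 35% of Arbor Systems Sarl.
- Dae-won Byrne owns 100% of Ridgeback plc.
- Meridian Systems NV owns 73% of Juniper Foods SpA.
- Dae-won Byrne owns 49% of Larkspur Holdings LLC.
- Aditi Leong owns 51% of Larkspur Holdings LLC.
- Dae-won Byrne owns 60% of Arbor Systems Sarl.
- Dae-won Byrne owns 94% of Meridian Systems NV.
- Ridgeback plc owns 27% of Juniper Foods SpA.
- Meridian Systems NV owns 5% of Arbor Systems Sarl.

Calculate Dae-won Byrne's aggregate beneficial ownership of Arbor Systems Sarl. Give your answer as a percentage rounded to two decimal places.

81.85%

Dae-won reaches Arbor along 3 paths.
Via Larkspur: 49% × 35% = 17.15%.
Direct stake: 60% = 60%.
Via Meridian: 94% × 5% = 4.7%.
Total: 17.15% + 60% + 4.7% = 81.85%.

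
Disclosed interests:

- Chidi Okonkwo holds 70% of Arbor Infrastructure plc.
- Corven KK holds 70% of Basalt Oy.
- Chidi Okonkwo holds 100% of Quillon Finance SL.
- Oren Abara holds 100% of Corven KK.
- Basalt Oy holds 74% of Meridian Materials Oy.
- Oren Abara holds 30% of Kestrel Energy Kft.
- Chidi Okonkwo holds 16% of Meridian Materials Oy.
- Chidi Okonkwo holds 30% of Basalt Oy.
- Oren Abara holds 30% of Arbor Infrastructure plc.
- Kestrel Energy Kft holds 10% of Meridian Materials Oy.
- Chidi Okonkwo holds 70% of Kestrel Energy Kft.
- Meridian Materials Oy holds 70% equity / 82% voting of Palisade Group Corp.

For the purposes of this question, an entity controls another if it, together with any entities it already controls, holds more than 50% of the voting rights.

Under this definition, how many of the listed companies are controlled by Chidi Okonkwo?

3

Chidi holds 70% of Kestrel, so Chidi controls Kestrel.
Chidi holds 100% of Quillon, so Chidi controls Quillon.
Chidi holds 70% of Arbor, so Chidi controls Arbor.
No other company's threshold is met.
Chidi controls 3 companies.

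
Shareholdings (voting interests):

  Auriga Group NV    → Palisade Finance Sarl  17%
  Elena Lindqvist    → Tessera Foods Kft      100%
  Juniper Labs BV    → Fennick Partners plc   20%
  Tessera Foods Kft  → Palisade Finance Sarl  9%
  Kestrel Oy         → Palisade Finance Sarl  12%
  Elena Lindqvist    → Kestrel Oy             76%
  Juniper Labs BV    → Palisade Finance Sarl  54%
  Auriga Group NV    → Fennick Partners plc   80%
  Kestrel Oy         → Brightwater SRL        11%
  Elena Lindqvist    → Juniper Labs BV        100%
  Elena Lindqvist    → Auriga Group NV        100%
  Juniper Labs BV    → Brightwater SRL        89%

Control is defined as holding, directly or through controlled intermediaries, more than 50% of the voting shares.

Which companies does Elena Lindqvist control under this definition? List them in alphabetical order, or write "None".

Elena holds 100% of Juniper, so Elena controls Juniper.
Elena holds 100% of Auriga, so Elena controls Auriga.
Elena holds 76% of Kestrel, so Elena controls Kestrel.
Elena holds 100% of Tessera, so Elena controls Tessera.
Tessera and Juniper and Auriga and Kestrel together hold 9% + 54% + 17% + 12% = 92% of Palisade, so Elena controls Palisade.
Kestrel and Juniper together hold 11% + 89% = 100% of Brightwater, so Elena controls Brightwater.
Juniper and Auriga together hold 20% + 80% = 100% of Fennick, so Elena controls Fennick.

Auriga Group NV, Brightwater SRL, Fennick Partners plc, Juniper Labs BV, Kestrel Oy, Palisade Finance Sarl, Tessera Foods Kft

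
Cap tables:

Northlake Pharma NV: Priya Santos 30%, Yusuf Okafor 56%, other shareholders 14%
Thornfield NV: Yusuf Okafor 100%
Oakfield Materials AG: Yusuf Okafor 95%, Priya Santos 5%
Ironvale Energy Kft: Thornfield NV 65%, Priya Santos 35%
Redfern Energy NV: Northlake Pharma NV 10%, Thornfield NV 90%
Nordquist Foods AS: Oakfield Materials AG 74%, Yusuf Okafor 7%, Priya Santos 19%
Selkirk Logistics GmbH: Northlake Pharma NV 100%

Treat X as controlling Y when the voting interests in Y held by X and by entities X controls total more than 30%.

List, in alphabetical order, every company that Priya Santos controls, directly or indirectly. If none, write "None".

Ironvale Energy Kft

Priya holds 35% of Ironvale, so Priya controls Ironvale.
No other company's threshold is met.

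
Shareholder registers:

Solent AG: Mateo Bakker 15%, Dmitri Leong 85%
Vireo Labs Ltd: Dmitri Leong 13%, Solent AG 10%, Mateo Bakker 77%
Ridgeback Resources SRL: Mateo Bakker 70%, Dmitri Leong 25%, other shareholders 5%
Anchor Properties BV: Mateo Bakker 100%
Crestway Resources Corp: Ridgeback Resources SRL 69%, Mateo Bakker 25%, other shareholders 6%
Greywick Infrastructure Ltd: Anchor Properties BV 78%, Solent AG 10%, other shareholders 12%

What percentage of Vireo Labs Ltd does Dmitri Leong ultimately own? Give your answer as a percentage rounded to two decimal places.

21.50%

Dmitri reaches Vireo along 2 paths.
Direct stake: 13% = 13%.
Via Solent: 85% × 10% = 8.5%.
Total: 13% + 8.5% = 21.5%.
Rounded: 21.50%.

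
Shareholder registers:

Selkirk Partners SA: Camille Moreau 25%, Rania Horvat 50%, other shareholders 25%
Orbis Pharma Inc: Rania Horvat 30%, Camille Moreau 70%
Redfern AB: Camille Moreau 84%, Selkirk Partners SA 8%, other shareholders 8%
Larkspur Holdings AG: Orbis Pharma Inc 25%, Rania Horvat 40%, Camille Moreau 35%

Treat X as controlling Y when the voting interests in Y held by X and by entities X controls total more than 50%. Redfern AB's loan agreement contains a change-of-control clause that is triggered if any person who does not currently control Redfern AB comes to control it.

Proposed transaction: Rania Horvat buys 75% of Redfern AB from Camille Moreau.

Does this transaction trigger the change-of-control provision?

Yes

The purchase adds only to Rania's holdings (Camille's stake shrinks), so Rania is the only person who could newly come to control Redfern.
Rania's largest direct stake is 50% in Selkirk, which does not meet the threshold, so Rania controls no company.
Neither Rania nor any entity Rania controls holds any voting interest in Redfern.
So before the transaction, Rania does not control Redfern.
After the purchase, Rania holds 75% of Redfern directly, and Camille's stake falls to 9%.
Rania holds 75% of Redfern, so Rania controls Redfern.
Rania did not control Redfern before and does after, so the clause is triggered.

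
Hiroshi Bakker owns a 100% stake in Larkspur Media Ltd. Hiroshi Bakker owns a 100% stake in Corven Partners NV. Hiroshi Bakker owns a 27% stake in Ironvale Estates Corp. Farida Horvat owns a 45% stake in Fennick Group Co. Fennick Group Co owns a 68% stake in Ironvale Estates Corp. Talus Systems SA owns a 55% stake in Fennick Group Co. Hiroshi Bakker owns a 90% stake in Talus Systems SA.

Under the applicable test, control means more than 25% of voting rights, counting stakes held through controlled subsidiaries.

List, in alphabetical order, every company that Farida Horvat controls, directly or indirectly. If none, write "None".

Farida holds 45% of Fennick, so Farida controls Fennick.
Fennick holds 68% of Ironvale, so Farida controls Ironvale.
No other company's threshold is met.

Fennick Group Co, Ironvale Estates Corp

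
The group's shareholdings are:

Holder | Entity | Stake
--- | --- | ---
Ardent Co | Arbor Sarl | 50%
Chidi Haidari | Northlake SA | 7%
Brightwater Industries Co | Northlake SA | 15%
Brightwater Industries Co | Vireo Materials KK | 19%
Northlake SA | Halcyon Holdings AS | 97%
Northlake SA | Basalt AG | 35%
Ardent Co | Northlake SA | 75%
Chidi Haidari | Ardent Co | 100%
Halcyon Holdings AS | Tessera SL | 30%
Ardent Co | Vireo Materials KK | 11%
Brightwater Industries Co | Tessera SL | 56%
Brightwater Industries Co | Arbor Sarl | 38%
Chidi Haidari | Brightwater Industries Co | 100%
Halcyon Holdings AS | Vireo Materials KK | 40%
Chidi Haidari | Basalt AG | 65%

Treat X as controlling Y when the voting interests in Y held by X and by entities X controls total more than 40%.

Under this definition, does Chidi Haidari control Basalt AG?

Chidi holds 100% of Brightwater, so Chidi controls Brightwater.
Chidi holds 100% of Ardent, so Chidi controls Ardent.
Brightwater and Ardent and Chidi together hold 15% + 75% + 7% = 97% of Northlake, so Chidi controls Northlake.
Chidi and Northlake together hold 65% + 35% = 100% of Basalt, so Chidi controls Basalt.

Yes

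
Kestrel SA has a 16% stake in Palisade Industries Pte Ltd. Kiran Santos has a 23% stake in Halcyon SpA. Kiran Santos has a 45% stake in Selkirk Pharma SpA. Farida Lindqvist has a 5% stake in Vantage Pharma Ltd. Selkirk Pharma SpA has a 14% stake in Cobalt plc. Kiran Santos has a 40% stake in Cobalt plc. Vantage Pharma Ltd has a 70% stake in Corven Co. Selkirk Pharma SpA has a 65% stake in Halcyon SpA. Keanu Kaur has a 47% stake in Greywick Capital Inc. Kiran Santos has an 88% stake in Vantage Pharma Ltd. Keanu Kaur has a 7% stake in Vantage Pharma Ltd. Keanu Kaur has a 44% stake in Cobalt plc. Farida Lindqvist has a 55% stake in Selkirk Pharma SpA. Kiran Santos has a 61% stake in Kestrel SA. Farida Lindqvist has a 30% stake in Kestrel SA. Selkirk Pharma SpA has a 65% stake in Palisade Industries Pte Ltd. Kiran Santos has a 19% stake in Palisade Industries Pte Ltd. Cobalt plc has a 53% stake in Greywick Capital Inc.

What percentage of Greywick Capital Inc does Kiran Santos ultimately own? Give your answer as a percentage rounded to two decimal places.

24.54%

Kiran reaches Greywick along 2 paths.
Via Cobalt: 40% × 53% = 21.2%.
Via Selkirk → Cobalt: 45% × 14% × 53% = 3.339%.
Total: 21.2% + 3.339% = 24.539%.
Rounded: 24.54%.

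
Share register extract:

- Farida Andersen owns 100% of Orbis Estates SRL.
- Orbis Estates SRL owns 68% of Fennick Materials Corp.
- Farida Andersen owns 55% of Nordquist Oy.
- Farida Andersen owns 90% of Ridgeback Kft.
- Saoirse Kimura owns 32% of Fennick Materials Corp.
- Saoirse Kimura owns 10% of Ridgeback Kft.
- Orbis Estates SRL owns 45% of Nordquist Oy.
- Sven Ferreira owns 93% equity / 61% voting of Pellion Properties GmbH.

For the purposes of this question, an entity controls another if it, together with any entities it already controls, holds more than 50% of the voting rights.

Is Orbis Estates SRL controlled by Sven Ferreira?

Sven holds 61% of Pellion, so Sven controls Pellion.
Neither Sven nor any entity Sven controls holds any voting interest in Orbis.
So Sven does not control Orbis.

No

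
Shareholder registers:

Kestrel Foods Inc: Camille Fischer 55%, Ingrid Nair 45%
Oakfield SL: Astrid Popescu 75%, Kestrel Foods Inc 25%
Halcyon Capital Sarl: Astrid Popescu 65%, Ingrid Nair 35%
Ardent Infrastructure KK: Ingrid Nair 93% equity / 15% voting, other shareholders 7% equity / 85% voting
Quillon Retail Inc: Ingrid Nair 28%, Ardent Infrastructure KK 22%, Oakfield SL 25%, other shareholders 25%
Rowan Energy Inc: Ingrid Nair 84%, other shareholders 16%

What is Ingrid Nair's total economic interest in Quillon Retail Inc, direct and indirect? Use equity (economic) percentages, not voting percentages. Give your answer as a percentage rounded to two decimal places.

Ingrid reaches Quillon along 3 paths.
Direct stake: 28% = 28%.
Via Ardent: 93% × 22% = 20.46%.
Via Kestrel → Oakfield: 45% × 25% × 25% = 2.8125%.
Total: 28% + 20.46% + 2.8125% = 51.2725%.
Rounded: 51.27%.

51.27%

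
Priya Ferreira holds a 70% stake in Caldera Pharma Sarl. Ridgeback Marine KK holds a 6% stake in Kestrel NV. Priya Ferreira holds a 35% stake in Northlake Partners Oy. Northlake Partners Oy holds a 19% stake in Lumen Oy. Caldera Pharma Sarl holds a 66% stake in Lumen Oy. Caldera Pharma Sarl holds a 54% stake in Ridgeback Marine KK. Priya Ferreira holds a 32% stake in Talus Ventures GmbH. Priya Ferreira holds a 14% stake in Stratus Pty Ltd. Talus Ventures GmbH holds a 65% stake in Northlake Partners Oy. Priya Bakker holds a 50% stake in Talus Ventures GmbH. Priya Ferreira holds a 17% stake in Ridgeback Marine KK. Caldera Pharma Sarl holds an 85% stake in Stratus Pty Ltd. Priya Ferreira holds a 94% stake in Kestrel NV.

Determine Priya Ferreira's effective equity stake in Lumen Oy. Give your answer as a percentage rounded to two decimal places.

56.80%

Priya Ferreira reaches Lumen along 3 paths.
Via Caldera: 70% × 66% = 46.2%.
Via Talus → Northlake: 32% × 65% × 19% = 3.952%.
Via Northlake: 35% × 19% = 6.65%.
Total: 46.2% + 3.952% + 6.65% = 56.802%.
Rounded: 56.80%.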